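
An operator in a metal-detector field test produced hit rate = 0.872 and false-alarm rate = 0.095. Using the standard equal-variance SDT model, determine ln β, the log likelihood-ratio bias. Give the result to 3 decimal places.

ln β = 0.214

Φ⁻¹(H) = 1.1359
Φ⁻¹(FA) = -1.3106
ln β = −½·[z(H)² − z(FA)²] = −0.5 × (1.2903 − 1.7177) = 0.2137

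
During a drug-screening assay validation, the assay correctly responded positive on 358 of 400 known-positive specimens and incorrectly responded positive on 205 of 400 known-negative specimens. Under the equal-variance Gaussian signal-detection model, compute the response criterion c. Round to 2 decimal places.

H = 358/400 = 0.8950
FA = 205/400 = 0.5125
Φ⁻¹(H) = Φ⁻¹(0.8950) = 1.2536
Φ⁻¹(FA) = Φ⁻¹(0.5125) = 0.0313
c = −½·[z(H) + z(FA)] = −0.5 × (1.2536 + 0.0313) = -0.64245
c < 0: the assay has a liberal response bias.

c = -0.64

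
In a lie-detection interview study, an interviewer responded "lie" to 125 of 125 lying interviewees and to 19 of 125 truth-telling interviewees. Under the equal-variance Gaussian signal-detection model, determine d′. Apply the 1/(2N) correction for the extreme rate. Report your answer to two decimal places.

d′ = 3.68

The hit rate is 125/125 = 1, so apply the 1/(2N) correction: H → 1 − 1/(2·125) = 0.99600.
z(H) = z(0.99600) = 2.652
z(FA) = z(0.15200) = -1.028
d' = 2.652 − (-1.028) = 3.680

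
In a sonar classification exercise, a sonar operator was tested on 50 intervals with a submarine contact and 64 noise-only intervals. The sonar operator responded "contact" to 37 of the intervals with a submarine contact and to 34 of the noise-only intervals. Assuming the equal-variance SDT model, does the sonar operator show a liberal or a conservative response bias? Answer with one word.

z(H) = 0.643, z(FA) = 0.078
c = −½·(z(H) + z(FA)) = -0.3605
c < 0 → liberal criterion (biased toward responding “yes”).

liberal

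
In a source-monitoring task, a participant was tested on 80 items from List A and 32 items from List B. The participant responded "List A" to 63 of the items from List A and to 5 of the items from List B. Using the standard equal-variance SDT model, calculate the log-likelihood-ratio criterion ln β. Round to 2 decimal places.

ln β = 0.19

H = 63/80 = 0.7875
FA = 5/32 = 0.1562
z(H) = z(0.7875) = 0.798
z(FA) = z(0.1562) = -1.010
ln β = −½·[z(H)² − z(FA)²] = −0.5 × (0.637 − 1.020) = 0.1915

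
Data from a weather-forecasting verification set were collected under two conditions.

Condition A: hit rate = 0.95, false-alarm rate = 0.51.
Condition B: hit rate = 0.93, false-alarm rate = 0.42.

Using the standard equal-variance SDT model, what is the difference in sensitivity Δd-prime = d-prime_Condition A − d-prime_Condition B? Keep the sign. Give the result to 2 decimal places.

Condition A: z(0.95) = 1.645, z(0.51) = 0.025, d' = 1.620
Condition B: z(0.93) = 1.476, z(0.42) = -0.202, d' = 1.678
Δd' = d'_Condition A − d'_Condition B = 1.620 − 1.678 = -0.058
Condition B has the higher sensitivity.

Δd-prime = -0.06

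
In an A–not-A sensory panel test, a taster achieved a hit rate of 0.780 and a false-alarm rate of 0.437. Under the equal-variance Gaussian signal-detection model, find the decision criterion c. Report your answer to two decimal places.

Φ⁻¹(H) = Φ⁻¹(0.780) = 0.7722
Φ⁻¹(FA) = Φ⁻¹(0.437) = -0.1586
c = −½·[z(H) + z(FA)] = −0.5 × (0.7722 + (-0.1586)) = -0.3068
c < 0: the taster has a liberal response bias.

c = -0.31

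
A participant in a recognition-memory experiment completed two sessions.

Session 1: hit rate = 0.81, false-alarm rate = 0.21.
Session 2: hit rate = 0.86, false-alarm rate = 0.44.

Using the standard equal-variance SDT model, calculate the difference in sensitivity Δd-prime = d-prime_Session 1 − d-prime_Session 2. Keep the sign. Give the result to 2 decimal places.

Δd-prime = 0.45

Session 1: z(0.81) = 0.878, z(0.21) = -0.806, d' = 1.684
Session 2: z(0.86) = 1.080, z(0.44) = -0.151, d' = 1.231
Δd' = d'_Session 1 − d'_Session 2 = 1.684 − 1.231 = 0.453
Session 1 has the higher sensitivity.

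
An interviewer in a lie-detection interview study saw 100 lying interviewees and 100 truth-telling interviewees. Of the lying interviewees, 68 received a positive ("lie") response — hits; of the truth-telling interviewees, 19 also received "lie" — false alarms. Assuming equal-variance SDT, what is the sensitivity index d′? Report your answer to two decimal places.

d′ = 1.35

H = 68/100 = 0.6800
FA = 19/100 = 0.1900
z(H) = 0.4677
z(FA) = -0.8779
d' = z(H) − z(FA) = 0.4677 − (-0.8779) = 1.3456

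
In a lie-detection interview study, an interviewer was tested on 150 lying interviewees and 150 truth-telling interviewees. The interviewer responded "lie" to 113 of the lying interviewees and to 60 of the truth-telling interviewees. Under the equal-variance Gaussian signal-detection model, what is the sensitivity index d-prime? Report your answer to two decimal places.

H = 113/150 = 0.7533
FA = 60/150 = 0.4000
Φ⁻¹(H) = Φ⁻¹(0.7533) = 0.6849
Φ⁻¹(FA) = Φ⁻¹(0.4000) = -0.2533
d' = z(H) − z(FA) = 0.6849 − (-0.2533) = 0.9382

d-prime = 0.94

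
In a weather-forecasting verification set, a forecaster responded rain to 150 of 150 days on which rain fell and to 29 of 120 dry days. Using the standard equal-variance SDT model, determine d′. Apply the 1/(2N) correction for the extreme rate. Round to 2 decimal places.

The hit rate is 150/150 = 1, so apply the 1/(2N) correction: H → 1 − 1/(2·150) = 0.99667.
z(H) = z(0.99667) = 2.713
z(FA) = z(0.24167) = -0.701
d' = 2.713 − (-0.701) = 3.414

d′ = 3.41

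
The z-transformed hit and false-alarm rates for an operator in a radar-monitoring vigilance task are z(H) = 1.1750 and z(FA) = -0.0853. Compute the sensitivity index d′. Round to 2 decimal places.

d′ = 1.26

d' = z(H) − z(FA) = 1.1750 − (-0.0853) = 1.2603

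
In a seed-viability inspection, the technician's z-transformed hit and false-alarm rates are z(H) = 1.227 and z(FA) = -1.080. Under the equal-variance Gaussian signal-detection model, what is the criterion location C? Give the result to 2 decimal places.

C = -0.07

c = −½·[z(H) + z(FA)] = −½·(1.227 + (-1.080)) = -0.0735
c < 0: the technician has a liberal response bias.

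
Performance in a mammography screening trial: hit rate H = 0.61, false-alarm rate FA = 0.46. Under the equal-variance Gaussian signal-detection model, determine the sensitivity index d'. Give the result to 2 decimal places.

d' = 0.38

Φ⁻¹(H) = 0.279
Φ⁻¹(FA) = -0.100
d' = z(H) − z(FA) = 0.279 − (-0.100) = 0.379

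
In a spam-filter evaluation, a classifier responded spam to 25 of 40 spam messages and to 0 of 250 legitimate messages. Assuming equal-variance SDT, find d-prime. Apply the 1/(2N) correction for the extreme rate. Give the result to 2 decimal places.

d-prime = 3.20

The false-alarm rate is 0/250 = 0, so apply the 1/(2N) correction: FA → 1/(2·250) = 0.00200.
z(H) = z(0.62500) = 0.319
z(FA) = z(0.00200) = -2.878
d' = 0.319 − (-2.878) = 3.197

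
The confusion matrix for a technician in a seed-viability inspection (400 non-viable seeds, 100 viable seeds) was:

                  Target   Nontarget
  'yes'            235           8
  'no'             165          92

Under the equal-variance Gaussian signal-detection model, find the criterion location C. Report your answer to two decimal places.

H = 235/400 = 0.5875
FA = 8/100 = 0.0800
z(H) = 0.221
z(FA) = -1.405
c = −½·[z(H) + z(FA)] = −0.5 × (0.221 + (-1.405)) = 0.592

C = 0.59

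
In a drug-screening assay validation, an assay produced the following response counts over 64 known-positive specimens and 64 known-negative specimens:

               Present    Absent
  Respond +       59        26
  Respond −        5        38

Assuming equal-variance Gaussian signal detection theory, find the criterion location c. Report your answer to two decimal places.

H = 59/64 = 0.9219
FA = 26/64 = 0.4062
z(H) = z(0.9219) = 1.4180
z(FA) = z(0.4062) = -0.2373
c = −½·[z(H) + z(FA)] = −0.5 × (1.4180 + (-0.2373)) = -0.59035
c < 0: the assay has a liberal response bias.

c = -0.59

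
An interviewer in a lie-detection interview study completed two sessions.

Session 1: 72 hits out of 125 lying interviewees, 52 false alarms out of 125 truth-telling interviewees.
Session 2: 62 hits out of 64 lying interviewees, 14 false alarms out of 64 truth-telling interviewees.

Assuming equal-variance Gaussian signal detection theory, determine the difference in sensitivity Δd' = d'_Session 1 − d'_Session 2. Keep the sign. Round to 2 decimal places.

Δd' = -2.24

Session 1: z(0.5760) = 0.192, z(0.4160) = -0.212, d' = 0.404
Session 2: z(0.9688) = 1.863, z(0.2188) = -0.776, d' = 2.639
Δd' = d'_Session 1 − d'_Session 2 = 0.404 − 2.639 = -2.235
Session 2 has the higher sensitivity.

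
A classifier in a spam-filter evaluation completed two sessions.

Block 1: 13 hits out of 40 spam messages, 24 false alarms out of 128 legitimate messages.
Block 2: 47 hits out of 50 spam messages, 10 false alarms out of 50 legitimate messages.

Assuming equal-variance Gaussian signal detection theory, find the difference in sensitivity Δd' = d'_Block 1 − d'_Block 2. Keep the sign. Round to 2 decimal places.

Block 1: z(0.3250) = -0.454, z(0.1875) = -0.887, d' = 0.433
Block 2: z(0.9400) = 1.555, z(0.2000) = -0.842, d' = 2.397
Δd' = d'_Block 1 − d'_Block 2 = 0.433 − 2.397 = -1.964
Block 2 has the higher sensitivity.

Δd' = -1.96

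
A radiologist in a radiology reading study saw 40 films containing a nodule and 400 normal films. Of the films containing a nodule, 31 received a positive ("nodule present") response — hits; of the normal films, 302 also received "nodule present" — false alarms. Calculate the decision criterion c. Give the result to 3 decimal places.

H = 31/40 = 0.7750
FA = 302/400 = 0.7550
z(H) = z(0.7750) = 0.7554
z(FA) = z(0.7550) = 0.6903
c = −½·[z(H) + z(FA)] = −0.5 × (0.7554 + 0.6903) = -0.72285
c < 0: the radiologist has a liberal response bias.

c = -0.723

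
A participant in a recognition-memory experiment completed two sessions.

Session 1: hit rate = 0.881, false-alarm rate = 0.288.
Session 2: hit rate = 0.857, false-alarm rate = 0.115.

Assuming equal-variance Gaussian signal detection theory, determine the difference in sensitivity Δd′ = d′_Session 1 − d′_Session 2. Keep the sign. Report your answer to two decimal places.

Δd′ = -0.53

Session 1: z(0.881) = 1.180, z(0.288) = -0.559, d' = 1.739
Session 2: z(0.857) = 1.067, z(0.115) = -1.200, d' = 2.267
Δd' = d'_Session 1 − d'_Session 2 = 1.739 − 2.267 = -0.528
Session 2 has the higher sensitivity.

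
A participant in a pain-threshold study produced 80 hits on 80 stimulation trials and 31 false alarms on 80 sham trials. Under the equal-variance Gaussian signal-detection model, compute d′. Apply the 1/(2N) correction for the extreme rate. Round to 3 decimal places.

The hit rate is 80/80 = 1, so apply the 1/(2N) correction: H → 1 − 1/(2·80) = 0.99375.
z(H) = z(0.99375) = 2.4977
z(FA) = z(0.38750) = -0.2858
d' = 2.4977 − (-0.2858) = 2.7835

d′ = 2.784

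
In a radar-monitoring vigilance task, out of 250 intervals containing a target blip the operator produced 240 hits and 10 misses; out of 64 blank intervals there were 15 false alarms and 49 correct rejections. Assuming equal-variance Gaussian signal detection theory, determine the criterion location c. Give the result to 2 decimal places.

c = -0.51

H = 240/250 = 0.9600
FA = 15/64 = 0.2344
z(0.9600) = 1.7507, z(0.2344) = -0.7244
c = −½·[z(H) + z(FA)] = −0.5 × (1.7507 + (-0.7244)) = -0.51315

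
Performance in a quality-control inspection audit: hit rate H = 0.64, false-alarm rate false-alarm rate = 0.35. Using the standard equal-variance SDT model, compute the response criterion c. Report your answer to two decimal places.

Φ⁻¹(0.64) = 0.358, Φ⁻¹(0.35) = -0.385
c = −½·[z(H) + z(FA)] = −0.5 × (0.358 + (-0.385)) = 0.0135

c = 0.01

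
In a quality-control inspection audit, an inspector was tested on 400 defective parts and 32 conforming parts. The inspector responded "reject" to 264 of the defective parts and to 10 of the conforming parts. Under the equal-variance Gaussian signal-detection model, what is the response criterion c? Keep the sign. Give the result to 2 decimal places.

H = 264/400 = 0.6600
FA = 10/32 = 0.3125
Φ⁻¹(H) = Φ⁻¹(0.6600) = 0.4125
Φ⁻¹(FA) = Φ⁻¹(0.3125) = -0.4888
c = −½·[z(H) + z(FA)] = −0.5 × (0.4125 + (-0.4888)) = 0.03815
c > 0: the inspector has a conservative response bias.

c = 0.04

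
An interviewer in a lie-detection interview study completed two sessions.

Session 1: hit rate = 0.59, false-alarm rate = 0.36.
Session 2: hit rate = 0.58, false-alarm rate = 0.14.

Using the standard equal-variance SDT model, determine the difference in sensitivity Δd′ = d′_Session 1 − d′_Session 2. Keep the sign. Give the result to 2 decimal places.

Session 1: z(0.59) = 0.228, z(0.36) = -0.358, d' = 0.586
Session 2: z(0.58) = 0.202, z(0.14) = -1.080, d' = 1.282
Δd' = d'_Session 1 − d'_Session 2 = 0.586 − 1.282 = -0.696
Session 2 has the higher sensitivity.

Δd′ = -0.70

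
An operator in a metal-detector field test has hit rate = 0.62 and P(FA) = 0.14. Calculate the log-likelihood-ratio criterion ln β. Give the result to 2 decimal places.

ln β = 0.54

z(0.62) = 0.305, z(0.14) = -1.080
ln β = −½·[z(H)² − z(FA)²] = −0.5 × (0.093 − 1.166) = 0.5365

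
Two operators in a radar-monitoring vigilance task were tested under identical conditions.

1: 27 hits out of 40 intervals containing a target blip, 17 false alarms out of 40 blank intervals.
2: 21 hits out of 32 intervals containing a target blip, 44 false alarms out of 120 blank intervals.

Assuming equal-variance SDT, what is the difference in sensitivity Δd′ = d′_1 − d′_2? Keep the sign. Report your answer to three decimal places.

1: z(0.6750) = 0.4538, z(0.4250) = -0.1891, d' = 0.6429
2: z(0.6562) = 0.4021, z(0.3667) = -0.3406, d' = 0.7427
Δd' = d'_1 − d'_2 = 0.6429 − 0.7427 = -0.0998
2 has the higher sensitivity.

Δd′ = -0.100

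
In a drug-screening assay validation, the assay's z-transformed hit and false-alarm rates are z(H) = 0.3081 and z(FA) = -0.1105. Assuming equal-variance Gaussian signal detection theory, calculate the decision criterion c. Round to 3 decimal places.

c = -0.099

c = −½·[z(H) + z(FA)] = −½·(0.3081 + (-0.1105)) = -0.0988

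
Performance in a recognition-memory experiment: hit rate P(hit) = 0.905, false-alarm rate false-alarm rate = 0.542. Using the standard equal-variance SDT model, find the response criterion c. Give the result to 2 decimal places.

Φ⁻¹(H) = 1.311
Φ⁻¹(FA) = 0.105
c = −½·[z(H) + z(FA)] = −0.5 × (1.311 + 0.105) = -0.708

c = -0.71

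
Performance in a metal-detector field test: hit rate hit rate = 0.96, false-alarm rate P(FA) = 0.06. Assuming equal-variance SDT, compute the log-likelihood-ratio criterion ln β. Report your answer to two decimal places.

Φ⁻¹(0.96) = 1.751, Φ⁻¹(0.06) = -1.555
ln β = −½·[z(H)² − z(FA)²] = −0.5 × (3.066 − 2.418) = -0.324

ln β = -0.32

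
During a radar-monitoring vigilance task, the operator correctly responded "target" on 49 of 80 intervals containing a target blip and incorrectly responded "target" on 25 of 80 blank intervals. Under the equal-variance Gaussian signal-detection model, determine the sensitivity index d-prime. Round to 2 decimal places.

H = 49/80 = 0.6125
FA = 25/80 = 0.3125
z(H) = 0.2858
z(FA) = -0.4888
d' = z(H) − z(FA) = 0.2858 − (-0.4888) = 0.7746

d-prime = 0.77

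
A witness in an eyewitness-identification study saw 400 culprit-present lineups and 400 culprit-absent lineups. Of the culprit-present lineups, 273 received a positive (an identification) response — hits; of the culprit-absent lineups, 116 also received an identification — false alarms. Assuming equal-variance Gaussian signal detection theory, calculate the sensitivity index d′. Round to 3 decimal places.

H = 273/400 = 0.6825
FA = 116/400 = 0.2900
z(H) = 0.4747
z(FA) = -0.5534
d' = z(H) − z(FA) = 0.4747 − (-0.5534) = 1.0281

d′ = 1.028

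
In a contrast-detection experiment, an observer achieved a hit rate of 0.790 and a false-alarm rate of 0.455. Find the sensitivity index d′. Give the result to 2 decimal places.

d′ = 0.92

Φ⁻¹(0.790) = 0.8064, Φ⁻¹(0.455) = -0.1130
d' = z(H) − z(FA) = 0.8064 − (-0.1130) = 0.9194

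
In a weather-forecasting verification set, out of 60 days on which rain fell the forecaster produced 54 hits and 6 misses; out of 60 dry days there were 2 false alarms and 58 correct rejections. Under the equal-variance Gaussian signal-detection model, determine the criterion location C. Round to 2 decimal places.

H = 54/60 = 0.9000
FA = 2/60 = 0.0333
z(H) = 1.2816
z(FA) = -1.8344
c = −½·[z(H) + z(FA)] = −0.5 × (1.2816 + (-1.8344)) = 0.2764
c > 0: the forecaster has a conservative response bias.

C = 0.28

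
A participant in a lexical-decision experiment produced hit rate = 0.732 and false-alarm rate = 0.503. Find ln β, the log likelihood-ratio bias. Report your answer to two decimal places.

z(H) = z(0.732) = 0.619
z(FA) = z(0.503) = 0.008
ln β = −½·[z(H)² − z(FA)²] = −0.5 × (0.383 − 0.000) = -0.1915

ln β = -0.19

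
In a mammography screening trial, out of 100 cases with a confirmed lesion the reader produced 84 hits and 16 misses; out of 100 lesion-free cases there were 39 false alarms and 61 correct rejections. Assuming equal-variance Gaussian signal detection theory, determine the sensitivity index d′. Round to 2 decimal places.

H = 84/100 = 0.8400
FA = 39/100 = 0.3900
Φ⁻¹(H) = 0.994
Φ⁻¹(FA) = -0.279
d' = z(H) − z(FA) = 0.994 − (-0.279) = 1.273

d′ = 1.27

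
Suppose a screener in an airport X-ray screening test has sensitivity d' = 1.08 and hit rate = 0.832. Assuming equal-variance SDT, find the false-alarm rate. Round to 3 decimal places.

z(hit rate) = z(0.832) = 0.9621
z(FA) = z(H) − d' = 0.9621 − 1.08 = -0.1179
false-alarm rate = Φ(-0.1179) = 0.4531

false-alarm rate = 0.453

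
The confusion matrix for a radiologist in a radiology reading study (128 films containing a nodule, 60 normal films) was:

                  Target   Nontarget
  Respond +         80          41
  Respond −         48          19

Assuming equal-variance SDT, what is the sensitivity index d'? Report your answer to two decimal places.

d' = -0.16

H = 80/128 = 0.6250
FA = 41/60 = 0.6833
Φ⁻¹(H) = 0.3186
Φ⁻¹(FA) = 0.4769
d' = z(H) − z(FA) = 0.3186 − 0.4769 = -0.1583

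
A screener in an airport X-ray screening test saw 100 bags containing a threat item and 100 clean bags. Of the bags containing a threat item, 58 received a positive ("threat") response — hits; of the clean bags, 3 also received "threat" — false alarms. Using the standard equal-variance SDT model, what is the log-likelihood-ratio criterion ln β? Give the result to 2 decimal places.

H = 58/100 = 0.5800
FA = 3/100 = 0.0300
z(0.5800) = 0.202, z(0.0300) = -1.881
ln β = −½·[z(H)² − z(FA)²] = −0.5 × (0.041 − 3.538) = 1.7485

ln β = 1.75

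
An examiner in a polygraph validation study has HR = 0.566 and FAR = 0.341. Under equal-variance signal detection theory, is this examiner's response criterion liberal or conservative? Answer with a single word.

z(H) = 0.166, z(FA) = -0.410
c = −½·(z(H) + z(FA)) = 0.122
c > 0 → conservative criterion (biased toward responding “no”).

conservative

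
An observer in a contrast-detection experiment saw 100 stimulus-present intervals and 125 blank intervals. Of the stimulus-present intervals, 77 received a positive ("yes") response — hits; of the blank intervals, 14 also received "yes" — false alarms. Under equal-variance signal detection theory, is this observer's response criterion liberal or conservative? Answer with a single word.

z(H) = 0.739, z(FA) = -1.216
c = −½·(z(H) + z(FA)) = 0.2385
c > 0 → conservative criterion (biased toward responding “no”).

conservative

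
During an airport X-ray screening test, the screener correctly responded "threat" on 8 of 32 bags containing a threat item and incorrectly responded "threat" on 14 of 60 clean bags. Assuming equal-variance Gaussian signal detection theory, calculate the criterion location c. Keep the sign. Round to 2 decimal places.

H = 8/32 = 0.2500
FA = 14/60 = 0.2333
Φ⁻¹(0.2500) = -0.674, Φ⁻¹(0.2333) = -0.728
c = −½·[z(H) + z(FA)] = −0.5 × (-0.674 + (-0.728)) = 0.701
c > 0: the screener has a conservative response bias.

c = 0.70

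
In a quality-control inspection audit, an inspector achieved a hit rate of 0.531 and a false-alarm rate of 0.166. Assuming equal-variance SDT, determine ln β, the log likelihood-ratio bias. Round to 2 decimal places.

z(H) = 0.078
z(FA) = -0.970
ln β = −½·[z(H)² − z(FA)²] = −0.5 × (0.006 − 0.941) = 0.4675

ln β = 0.47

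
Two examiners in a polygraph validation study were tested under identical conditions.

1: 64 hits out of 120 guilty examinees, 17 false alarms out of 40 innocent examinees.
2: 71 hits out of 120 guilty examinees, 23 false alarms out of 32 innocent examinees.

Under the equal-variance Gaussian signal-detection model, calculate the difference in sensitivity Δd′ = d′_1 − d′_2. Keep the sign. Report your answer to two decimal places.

Δd′ = 0.62

1: z(0.5333) = 0.084, z(0.4250) = -0.189, d' = 0.273
2: z(0.5917) = 0.232, z(0.7188) = 0.579, d' = -0.347
Δd' = d'_1 − d'_2 = 0.273 − (-0.347) = 0.620
1 has the higher sensitivity.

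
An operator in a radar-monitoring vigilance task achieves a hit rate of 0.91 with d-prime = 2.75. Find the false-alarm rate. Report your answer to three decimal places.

z(hit rate) = z(0.91) = 1.3408
z(FA) = z(H) − d' = 1.3408 − 2.75 = -1.4092
false-alarm rate = Φ(-1.4092) = 0.0794

false-alarm rate = 0.079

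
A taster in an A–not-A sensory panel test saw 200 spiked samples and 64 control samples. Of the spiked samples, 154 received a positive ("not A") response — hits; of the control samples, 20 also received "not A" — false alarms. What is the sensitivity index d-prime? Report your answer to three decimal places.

d-prime = 1.228

H = 154/200 = 0.7700
FA = 20/64 = 0.3125
Φ⁻¹(H) = 0.7388
Φ⁻¹(FA) = -0.4888
d' = z(H) − z(FA) = 0.7388 − (-0.4888) = 1.2276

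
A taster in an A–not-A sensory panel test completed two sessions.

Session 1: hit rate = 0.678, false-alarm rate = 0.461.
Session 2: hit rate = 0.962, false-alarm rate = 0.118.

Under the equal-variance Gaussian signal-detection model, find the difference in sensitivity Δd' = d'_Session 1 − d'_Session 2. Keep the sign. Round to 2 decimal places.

Session 1: z(0.678) = 0.462, z(0.461) = -0.098, d' = 0.560
Session 2: z(0.962) = 1.774, z(0.118) = -1.185, d' = 2.959
Δd' = d'_Session 1 − d'_Session 2 = 0.560 − 2.959 = -2.399
Session 2 has the higher sensitivity.

Δd' = -2.40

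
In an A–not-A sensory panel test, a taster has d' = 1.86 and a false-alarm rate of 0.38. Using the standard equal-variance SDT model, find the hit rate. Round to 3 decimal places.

z(false-alarm rate) = z(0.38) = -0.3055
z(H) = z(FA) + d' = -0.3055 + 1.86 = 1.5545
hit rate = Φ(1.5545) = 0.9400

hit rate = 0.940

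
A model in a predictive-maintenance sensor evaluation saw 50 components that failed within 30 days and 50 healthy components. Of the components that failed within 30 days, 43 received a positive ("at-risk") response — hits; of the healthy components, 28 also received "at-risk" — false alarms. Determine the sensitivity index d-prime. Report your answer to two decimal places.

d-prime = 0.93

H = 43/50 = 0.8600
FA = 28/50 = 0.5600
z(0.8600) = 1.0803, z(0.5600) = 0.1510
d' = z(H) − z(FA) = 1.0803 − 0.1510 = 0.9293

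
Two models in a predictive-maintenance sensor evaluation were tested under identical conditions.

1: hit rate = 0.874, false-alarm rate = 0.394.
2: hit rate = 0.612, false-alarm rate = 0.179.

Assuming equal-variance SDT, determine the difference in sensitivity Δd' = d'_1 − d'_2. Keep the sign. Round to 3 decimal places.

Δd' = 0.211

1: z(0.874) = 1.1455, z(0.394) = -0.2689, d' = 1.4144
2: z(0.612) = 0.2845, z(0.179) = -0.9192, d' = 1.2037
Δd' = d'_1 − d'_2 = 1.4144 − 1.2037 = 0.2107
1 has the higher sensitivity.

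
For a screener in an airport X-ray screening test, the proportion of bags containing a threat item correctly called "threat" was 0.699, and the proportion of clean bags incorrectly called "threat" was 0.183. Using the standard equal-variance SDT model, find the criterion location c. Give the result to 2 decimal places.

c = 0.19

z(H) = z(0.699) = 0.522
z(FA) = z(0.183) = -0.904
c = −½·[z(H) + z(FA)] = −0.5 × (0.522 + (-0.904)) = 0.191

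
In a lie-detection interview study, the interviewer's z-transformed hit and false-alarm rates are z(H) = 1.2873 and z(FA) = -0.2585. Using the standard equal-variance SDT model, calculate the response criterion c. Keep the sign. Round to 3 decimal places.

c = −½·[z(H) + z(FA)] = −½·(1.2873 + (-0.2585)) = -0.5144

c = -0.514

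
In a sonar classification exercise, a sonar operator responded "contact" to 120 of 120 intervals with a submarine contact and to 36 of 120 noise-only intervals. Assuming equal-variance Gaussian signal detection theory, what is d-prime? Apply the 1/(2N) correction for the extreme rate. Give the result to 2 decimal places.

d-prime = 3.16

The hit rate is 120/120 = 1, so apply the 1/(2N) correction: H → 1 − 1/(2·120) = 0.99583.
z(H) = z(0.99583) = 2.638
z(FA) = z(0.30000) = -0.524
d' = 2.638 − (-0.524) = 3.162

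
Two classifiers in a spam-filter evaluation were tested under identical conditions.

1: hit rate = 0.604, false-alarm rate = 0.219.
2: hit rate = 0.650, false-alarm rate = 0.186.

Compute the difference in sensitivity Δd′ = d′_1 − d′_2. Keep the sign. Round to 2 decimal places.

1: z(0.604) = 0.264, z(0.219) = -0.776, d' = 1.040
2: z(0.650) = 0.385, z(0.186) = -0.893, d' = 1.278
Δd' = d'_1 − d'_2 = 1.040 − 1.278 = -0.238
2 has the higher sensitivity.

Δd′ = -0.24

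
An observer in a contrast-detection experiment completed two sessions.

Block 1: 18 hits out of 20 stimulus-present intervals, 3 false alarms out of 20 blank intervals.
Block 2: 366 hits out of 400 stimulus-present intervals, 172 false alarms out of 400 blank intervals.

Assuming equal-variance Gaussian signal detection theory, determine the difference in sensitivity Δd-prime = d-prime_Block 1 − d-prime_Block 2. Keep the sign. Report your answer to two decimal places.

Block 1: z(0.9000) = 1.282, z(0.1500) = -1.036, d' = 2.318
Block 2: z(0.9150) = 1.372, z(0.4300) = -0.176, d' = 1.548
Δd' = d'_Block 1 − d'_Block 2 = 2.318 − 1.548 = 0.770
Block 1 has the higher sensitivity.

Δd-prime = 0.77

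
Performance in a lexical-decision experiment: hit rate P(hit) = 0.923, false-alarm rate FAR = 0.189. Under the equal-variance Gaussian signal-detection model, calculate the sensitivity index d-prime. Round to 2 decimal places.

d-prime = 2.31

Φ⁻¹(H) = 1.426
Φ⁻¹(FA) = -0.882
d' = z(H) − z(FA) = 1.426 − (-0.882) = 2.308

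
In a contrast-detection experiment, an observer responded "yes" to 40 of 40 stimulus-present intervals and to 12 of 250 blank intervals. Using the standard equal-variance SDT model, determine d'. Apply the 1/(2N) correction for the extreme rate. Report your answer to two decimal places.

d' = 3.91

The hit rate is 40/40 = 1, so apply the 1/(2N) correction: H → 1 − 1/(2·40) = 0.98750.
z(H) = z(0.98750) = 2.241
z(FA) = z(0.04800) = -1.665
d' = 2.241 − (-1.665) = 3.906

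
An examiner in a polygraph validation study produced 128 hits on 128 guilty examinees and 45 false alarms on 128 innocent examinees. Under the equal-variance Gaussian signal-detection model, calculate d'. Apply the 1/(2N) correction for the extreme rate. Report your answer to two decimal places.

d' = 3.04

The hit rate is 128/128 = 1, so apply the 1/(2N) correction: H → 1 − 1/(2·128) = 0.99609.
z(H) = z(0.99609) = 2.660
z(FA) = z(0.35156) = -0.381
d' = 2.660 − (-0.381) = 3.041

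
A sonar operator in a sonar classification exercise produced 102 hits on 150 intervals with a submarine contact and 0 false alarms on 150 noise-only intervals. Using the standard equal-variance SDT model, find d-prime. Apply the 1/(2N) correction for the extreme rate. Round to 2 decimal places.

The false-alarm rate is 0/150 = 0, so apply the 1/(2N) correction: FA → 1/(2·150) = 0.00333.
z(H) = z(0.68000) = 0.468
z(FA) = z(0.00333) = -2.713
d' = 0.468 − (-2.713) = 3.181

d-prime = 3.18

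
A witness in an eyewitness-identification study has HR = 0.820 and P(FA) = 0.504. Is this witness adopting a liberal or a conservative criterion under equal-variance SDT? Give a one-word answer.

liberal

z(H) = 0.915, z(FA) = 0.010
c = −½·(z(H) + z(FA)) = -0.4625
c < 0 → liberal criterion (biased toward responding “yes”).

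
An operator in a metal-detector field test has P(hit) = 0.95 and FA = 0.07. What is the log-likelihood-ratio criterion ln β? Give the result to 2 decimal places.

ln β = -0.26

z(H) = z(0.95) = 1.645
z(FA) = z(0.07) = -1.476
ln β = −½·[z(H)² − z(FA)²] = −0.5 × (2.706 − 2.179) = -0.2635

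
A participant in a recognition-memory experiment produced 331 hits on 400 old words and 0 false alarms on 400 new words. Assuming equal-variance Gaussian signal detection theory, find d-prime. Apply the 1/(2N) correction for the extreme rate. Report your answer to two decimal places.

d-prime = 3.97

The false-alarm rate is 0/400 = 0, so apply the 1/(2N) correction: FA → 1/(2·400) = 0.00125.
z(H) = z(0.82750) = 0.944
z(FA) = z(0.00125) = -3.023
d' = 0.944 − (-3.023) = 3.967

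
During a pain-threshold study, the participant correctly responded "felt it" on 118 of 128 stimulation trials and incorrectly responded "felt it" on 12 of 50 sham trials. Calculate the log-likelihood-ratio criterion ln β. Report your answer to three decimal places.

H = 118/128 = 0.9219
FA = 12/50 = 0.2400
Φ⁻¹(H) = Φ⁻¹(0.9219) = 1.4180
Φ⁻¹(FA) = Φ⁻¹(0.2400) = -0.7063
ln β = −½·[z(H)² − z(FA)²] = −0.5 × (2.0107 − 0.4989) = -0.7559

ln β = -0.756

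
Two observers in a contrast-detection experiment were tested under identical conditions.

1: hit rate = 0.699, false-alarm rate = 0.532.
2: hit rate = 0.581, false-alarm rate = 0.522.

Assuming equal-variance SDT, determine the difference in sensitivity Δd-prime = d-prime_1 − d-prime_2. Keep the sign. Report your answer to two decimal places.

Δd-prime = 0.29

1: z(0.699) = 0.522, z(0.532) = 0.080, d' = 0.442
2: z(0.581) = 0.204, z(0.522) = 0.055, d' = 0.149
Δd' = d'_1 − d'_2 = 0.442 − 0.149 = 0.293
1 has the higher sensitivity.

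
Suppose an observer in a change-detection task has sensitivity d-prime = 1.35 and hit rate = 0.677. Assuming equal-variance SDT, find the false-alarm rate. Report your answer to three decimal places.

false-alarm rate = 0.187

z(hit rate) = z(0.677) = 0.4593
z(FA) = z(H) − d' = 0.4593 − 1.35 = -0.8907
false-alarm rate = Φ(-0.8907) = 0.1865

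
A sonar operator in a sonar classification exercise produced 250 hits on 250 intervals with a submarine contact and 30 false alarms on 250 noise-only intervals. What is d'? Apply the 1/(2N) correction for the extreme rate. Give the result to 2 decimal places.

d' = 4.05

The hit rate is 250/250 = 1, so apply the 1/(2N) correction: H → 1 − 1/(2·250) = 0.99800.
z(H) = z(0.99800) = 2.878
z(FA) = z(0.12000) = -1.175
d' = 2.878 − (-1.175) = 4.053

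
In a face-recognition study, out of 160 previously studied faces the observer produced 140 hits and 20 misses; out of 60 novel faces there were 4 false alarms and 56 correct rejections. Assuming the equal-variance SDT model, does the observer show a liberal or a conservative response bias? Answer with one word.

z(H) = 1.150, z(FA) = -1.501
c = −½·(z(H) + z(FA)) = 0.1755
c > 0 → conservative criterion (biased toward responding “no”).

conservative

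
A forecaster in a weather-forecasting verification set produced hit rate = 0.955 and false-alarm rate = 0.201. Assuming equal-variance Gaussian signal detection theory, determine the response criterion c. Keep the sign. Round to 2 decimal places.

z(H) = z(0.955) = 1.695
z(FA) = z(0.201) = -0.838
c = −½·[z(H) + z(FA)] = −0.5 × (1.695 + (-0.838)) = -0.4285
c < 0: the forecaster has a liberal response bias.

c = -0.43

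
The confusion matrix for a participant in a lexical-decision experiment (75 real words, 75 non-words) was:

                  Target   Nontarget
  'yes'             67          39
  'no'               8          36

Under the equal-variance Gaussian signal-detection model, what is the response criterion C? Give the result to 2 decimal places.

H = 67/75 = 0.8933
FA = 39/75 = 0.5200
z(0.8933) = 1.2443, z(0.5200) = 0.0502
c = −½·[z(H) + z(FA)] = −0.5 × (1.2443 + 0.0502) = -0.64725

C = -0.65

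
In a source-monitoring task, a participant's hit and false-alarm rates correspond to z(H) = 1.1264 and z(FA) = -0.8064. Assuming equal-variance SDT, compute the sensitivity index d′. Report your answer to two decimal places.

d' = z(H) − z(FA) = 1.1264 − (-0.8064) = 1.9328

d′ = 1.93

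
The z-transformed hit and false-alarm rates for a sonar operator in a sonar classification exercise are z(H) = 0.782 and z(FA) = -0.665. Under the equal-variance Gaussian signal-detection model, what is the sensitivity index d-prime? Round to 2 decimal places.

d' = z(H) − z(FA) = 0.782 − (-0.665) = 1.447

d-prime = 1.45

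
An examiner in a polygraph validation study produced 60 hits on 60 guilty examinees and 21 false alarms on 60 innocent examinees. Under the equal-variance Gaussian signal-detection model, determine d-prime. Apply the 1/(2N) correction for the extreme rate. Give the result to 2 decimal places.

d-prime = 2.78

The hit rate is 60/60 = 1, so apply the 1/(2N) correction: H → 1 − 1/(2·60) = 0.99167.
z(H) = z(0.99167) = 2.394
z(FA) = z(0.35000) = -0.385
d' = 2.394 − (-0.385) = 2.779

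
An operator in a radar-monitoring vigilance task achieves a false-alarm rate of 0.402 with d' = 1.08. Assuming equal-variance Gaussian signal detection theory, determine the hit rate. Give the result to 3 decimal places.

hit rate = 0.797

z(false-alarm rate) = z(0.402) = -0.2482
z(H) = z(FA) + d' = -0.2482 + 1.08 = 0.8318
hit rate = Φ(0.8318) = 0.7972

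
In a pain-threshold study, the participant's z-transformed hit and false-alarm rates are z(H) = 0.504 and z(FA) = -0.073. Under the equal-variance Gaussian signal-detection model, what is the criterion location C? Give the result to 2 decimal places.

C = -0.22

c = −½·[z(H) + z(FA)] = −½·(0.504 + (-0.073)) = -0.2155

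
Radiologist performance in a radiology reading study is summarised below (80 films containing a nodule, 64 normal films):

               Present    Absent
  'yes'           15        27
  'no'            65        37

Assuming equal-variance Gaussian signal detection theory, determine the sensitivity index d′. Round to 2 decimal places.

d′ = -0.69

H = 15/80 = 0.1875
FA = 27/64 = 0.4219
Φ⁻¹(H) = -0.8871
Φ⁻¹(FA) = -0.1970
d' = z(H) − z(FA) = -0.8871 − (-0.1970) = -0.6901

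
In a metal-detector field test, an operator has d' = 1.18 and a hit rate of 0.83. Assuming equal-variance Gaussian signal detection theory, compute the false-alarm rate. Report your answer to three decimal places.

false-alarm rate = 0.411

z(hit rate) = z(0.83) = 0.9542
z(FA) = z(H) − d' = 0.9542 − 1.18 = -0.2258
false-alarm rate = Φ(-0.2258) = 0.4107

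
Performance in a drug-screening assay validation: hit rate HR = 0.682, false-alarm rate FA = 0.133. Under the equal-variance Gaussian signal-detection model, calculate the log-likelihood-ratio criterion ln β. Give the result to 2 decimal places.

Φ⁻¹(H) = 0.473
Φ⁻¹(FA) = -1.112
ln β = −½·[z(H)² − z(FA)²] = −0.5 × (0.224 − 1.237) = 0.5065

ln β = 0.51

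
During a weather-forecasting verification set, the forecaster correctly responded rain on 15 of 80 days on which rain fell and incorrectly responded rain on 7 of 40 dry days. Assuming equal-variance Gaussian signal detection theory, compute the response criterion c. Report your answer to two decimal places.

c = 0.91

H = 15/80 = 0.1875
FA = 7/40 = 0.1750
z(0.1875) = -0.8871, z(0.1750) = -0.9346
c = −½·[z(H) + z(FA)] = −0.5 × (-0.8871 + (-0.9346)) = 0.91085
c > 0: the forecaster has a conservative response bias.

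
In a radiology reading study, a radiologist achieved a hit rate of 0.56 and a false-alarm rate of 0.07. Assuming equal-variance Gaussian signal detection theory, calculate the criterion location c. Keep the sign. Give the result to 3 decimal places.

c = 0.662

Φ⁻¹(H) = 0.1510
Φ⁻¹(FA) = -1.4758
c = −½·[z(H) + z(FA)] = −0.5 × (0.1510 + (-1.4758)) = 0.6624
c > 0: the radiologist has a conservative response bias.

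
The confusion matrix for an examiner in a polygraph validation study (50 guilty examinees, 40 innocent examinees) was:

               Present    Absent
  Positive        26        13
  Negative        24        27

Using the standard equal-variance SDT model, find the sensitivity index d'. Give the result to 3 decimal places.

d' = 0.504

H = 26/50 = 0.5200
FA = 13/40 = 0.3250
Φ⁻¹(H) = Φ⁻¹(0.5200) = 0.0502
Φ⁻¹(FA) = Φ⁻¹(0.3250) = -0.4538
d' = z(H) − z(FA) = 0.0502 − (-0.4538) = 0.5040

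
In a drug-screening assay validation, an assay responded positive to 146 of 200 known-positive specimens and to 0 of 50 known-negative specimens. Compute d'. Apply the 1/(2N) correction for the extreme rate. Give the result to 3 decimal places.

d' = 2.939

The false-alarm rate is 0/50 = 0, so apply the 1/(2N) correction: FA → 1/(2·50) = 0.01000.
z(H) = z(0.73000) = 0.6128
z(FA) = z(0.01000) = -2.3263
d' = 0.6128 − (-2.3263) = 2.9391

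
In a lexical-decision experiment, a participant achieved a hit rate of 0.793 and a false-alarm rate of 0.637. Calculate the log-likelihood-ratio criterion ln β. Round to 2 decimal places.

z(H) = z(0.793) = 0.817
z(FA) = z(0.637) = 0.350
ln β = −½·[z(H)² − z(FA)²] = −0.5 × (0.667 − 0.123) = -0.272

ln β = -0.27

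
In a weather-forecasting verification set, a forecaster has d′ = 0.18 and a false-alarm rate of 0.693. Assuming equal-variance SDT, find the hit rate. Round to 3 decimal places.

z(false-alarm rate) = z(0.693) = 0.5044
z(H) = z(FA) + d' = 0.5044 + 0.18 = 0.6844
hit rate = Φ(0.6844) = 0.7531

hit rate = 0.753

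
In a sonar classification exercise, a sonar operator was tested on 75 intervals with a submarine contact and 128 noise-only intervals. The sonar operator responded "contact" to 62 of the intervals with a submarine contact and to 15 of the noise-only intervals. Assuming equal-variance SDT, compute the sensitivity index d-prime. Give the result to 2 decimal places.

d-prime = 2.13

H = 62/75 = 0.8267
FA = 15/128 = 0.1172
z(H) = z(0.8267) = 0.9412
z(FA) = z(0.1172) = -1.1891
d' = z(H) − z(FA) = 0.9412 − (-1.1891) = 2.1303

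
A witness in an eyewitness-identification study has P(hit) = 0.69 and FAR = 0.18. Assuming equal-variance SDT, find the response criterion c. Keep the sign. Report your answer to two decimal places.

c = 0.21

z(H) = z(0.69) = 0.496
z(FA) = z(0.18) = -0.915
c = −½·[z(H) + z(FA)] = −0.5 × (0.496 + (-0.915)) = 0.2095
c > 0: the witness has a conservative response bias.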